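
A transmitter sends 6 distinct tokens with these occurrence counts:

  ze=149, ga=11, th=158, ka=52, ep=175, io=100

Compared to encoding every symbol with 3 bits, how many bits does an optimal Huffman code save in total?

419

Fixed-length: 3 bits × 645 symbols = 1935 bits.
Huffman merges:
ga(11) + ka(52) → 63
63 + io(100) → 163
ze(149) + th(158) → 307
163 + ep(175) → 338
307 + 338 → 645
Huffman total = 63 + 163 + 307 + 338 + 645 = 1516 bits.
Saving = 1935 − 1516 = 419 bits.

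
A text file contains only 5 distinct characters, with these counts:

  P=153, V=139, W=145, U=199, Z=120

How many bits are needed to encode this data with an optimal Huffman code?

1771

Greedily combine the two least-frequent nodes:
combine Z(120), V(139) → 259
combine W(145), P(153) → 298
combine U(199), 259 → 458
combine 298, 458 → 756
The encoded length is the sum of every internal node's weight: 259 + 298 + 458 + 756 = 1771 bits.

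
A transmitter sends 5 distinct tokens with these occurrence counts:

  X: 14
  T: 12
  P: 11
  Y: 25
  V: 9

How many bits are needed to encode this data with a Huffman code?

162

Greedily combine the two least-frequent nodes:
combine V(9), P(11) → 20
combine T(12), X(14) → 26
combine 20, Y(25) → 45
combine 26, 45 → 71
The encoded length is the sum of every internal node's weight: 20 + 26 + 45 + 71 = 162 bits.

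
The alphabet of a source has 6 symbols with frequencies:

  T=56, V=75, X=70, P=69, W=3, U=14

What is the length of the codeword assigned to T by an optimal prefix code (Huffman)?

Huffman merges, smallest pair first:
W(3) + U(14) → 17
17 + T(56) → 73
P(69) + X(70) → 139
73 + V(75) → 148
139 + 148 → 287
T's leaf is at depth 3, giving a 3-bit codeword.

3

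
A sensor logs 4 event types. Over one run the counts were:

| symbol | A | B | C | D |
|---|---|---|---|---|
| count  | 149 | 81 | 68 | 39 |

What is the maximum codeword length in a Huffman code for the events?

Merge the two lowest-weight nodes at each step:
merge D(39) and C(68): 107
merge B(81) and 107: 188
merge A(149) and 188: 337
The first pair merged (D, C) ends up deepest, at depth 3.

3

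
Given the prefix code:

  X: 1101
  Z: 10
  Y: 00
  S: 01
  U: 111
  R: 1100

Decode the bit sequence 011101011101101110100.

SXSXZUSY

Read left to right; each codeword is recognised as soon as it completes (prefix code):
  01→S | 1101→X | 01→S | 1101→X | 10→Z | 111→U | 01→S | 00→Y
Decoded message: SXSXZUSY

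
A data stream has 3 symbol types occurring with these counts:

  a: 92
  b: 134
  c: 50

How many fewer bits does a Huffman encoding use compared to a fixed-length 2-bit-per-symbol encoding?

134

Fixed-length: 2 bits × 276 symbols = 552 bits.
Huffman merges:
merge c(50) and a(92): 142
merge b(134) and 142: 276
Huffman total = 142 + 276 = 418 bits.
Saving = 552 − 418 = 134 bits.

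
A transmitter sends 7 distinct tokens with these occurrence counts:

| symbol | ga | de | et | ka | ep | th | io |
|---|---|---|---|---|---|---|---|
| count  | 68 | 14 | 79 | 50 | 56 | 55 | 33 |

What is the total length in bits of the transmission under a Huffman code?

965

Merge the two smallest weights repeatedly:
merge de(14) and io(33): 47
merge 47 and ka(50): 97
merge th(55) and ep(56): 111
merge ga(68) and et(79): 147
merge 97 and 111: 208
merge 147 and 208: 355
Each symbol's bit-cost is frequency × depth; summing gives 965 bits (equivalently 47 + 97 + 111 + 147 + 208 + 355).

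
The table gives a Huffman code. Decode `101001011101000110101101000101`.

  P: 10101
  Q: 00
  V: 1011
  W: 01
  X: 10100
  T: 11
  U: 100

Read left to right; each codeword is recognised as soon as it completes (prefix code):
  10100→X | 1011→V | 10100→X | 01→W | 10101→P | 10100→X | 01→W | 01→W
Decoded message: XVXWPXWW

XVXWPXWW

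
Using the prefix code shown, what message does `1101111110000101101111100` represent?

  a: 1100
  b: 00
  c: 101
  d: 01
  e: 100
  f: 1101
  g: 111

fgabccge

Read left to right; each codeword is recognised as soon as it completes (prefix code):
  1101→f | 111→g | 1100→a | 00→b | 101→c | 101→c | 111→g | 100→e
Decoded message: fgabccge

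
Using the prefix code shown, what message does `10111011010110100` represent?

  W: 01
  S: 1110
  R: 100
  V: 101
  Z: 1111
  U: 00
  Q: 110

Read left to right; each codeword is recognised as soon as it completes (prefix code):
  101→V | 110→Q | 110→Q | 101→V | 101→V | 00→U
Decoded message: VQQVVU

VQQVVU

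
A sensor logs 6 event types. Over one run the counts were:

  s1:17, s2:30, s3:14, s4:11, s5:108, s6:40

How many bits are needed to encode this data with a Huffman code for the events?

469

Build the Huffman tree bottom-up:
s4(11) + s3(14) → 25
s1(17) + 25 → 42
s2(30) + s6(40) → 70
42 + 70 → 112
s5(108) + 112 → 220
Each symbol's bit-cost is frequency × depth; summing gives 469 bits (equivalently 25 + 42 + 70 + 112 + 220).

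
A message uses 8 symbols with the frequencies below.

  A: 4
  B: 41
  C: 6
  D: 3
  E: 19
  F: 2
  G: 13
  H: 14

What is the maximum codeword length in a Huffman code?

6

Merge the two lowest-weight nodes at each step:
F(2) + D(3) → 5
A(4) + 5 → 9
C(6) + 9 → 15
G(13) + H(14) → 27
15 + E(19) → 34
27 + 34 → 61
B(41) + 61 → 102
Maximum depth reached is 6.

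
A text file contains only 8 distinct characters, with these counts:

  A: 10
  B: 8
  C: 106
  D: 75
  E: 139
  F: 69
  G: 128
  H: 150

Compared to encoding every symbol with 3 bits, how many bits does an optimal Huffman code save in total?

Fixed-length: 3 bits × 685 symbols = 2055 bits.
Huffman merges:
B(8) + A(10) → 18
18 + F(69) → 87
D(75) + 87 → 162
C(106) + G(128) → 234
E(139) + H(150) → 289
162 + 234 → 396
289 + 396 → 685
Huffman total = 18 + 87 + 162 + 234 + 289 + 396 + 685 = 1871 bits.
Saving = 2055 − 1871 = 184 bits.

184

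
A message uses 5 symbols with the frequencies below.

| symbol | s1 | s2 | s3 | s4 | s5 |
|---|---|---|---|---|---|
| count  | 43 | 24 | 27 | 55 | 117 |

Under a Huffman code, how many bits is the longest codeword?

Merge the two lowest-weight nodes at each step:
combine s2(24), s3(27) → 51
combine s1(43), 51 → 94
combine s4(55), 94 → 149
combine s5(117), 149 → 266
The rarest symbols sit at the bottom; the longest codeword is 4 bits.

4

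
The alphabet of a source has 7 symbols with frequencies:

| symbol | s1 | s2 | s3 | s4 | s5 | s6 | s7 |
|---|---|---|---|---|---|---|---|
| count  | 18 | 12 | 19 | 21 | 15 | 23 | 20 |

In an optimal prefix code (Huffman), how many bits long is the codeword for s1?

Huffman merges, smallest pair first:
s2(12) + s5(15) → 27
s1(18) + s3(19) → 37
s7(20) + s4(21) → 41
s6(23) + 27 → 50
37 + 41 → 78
50 + 78 → 128
s1 sits 3 levels below the root, so its codeword is 3 bits.

3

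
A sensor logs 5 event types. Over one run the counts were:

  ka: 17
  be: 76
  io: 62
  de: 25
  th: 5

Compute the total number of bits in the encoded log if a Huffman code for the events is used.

Greedily combine the two least-frequent nodes:
combine th(5), ka(17) → 22
combine 22, de(25) → 47
combine 47, io(62) → 109
combine be(76), 109 → 185
Total encoded bits = sum of merged weights = 22 + 47 + 109 + 185 = 363.

363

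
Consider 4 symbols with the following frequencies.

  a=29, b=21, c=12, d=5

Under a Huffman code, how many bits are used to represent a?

1

Build the tree from the bottom:
d(5) + c(12) → 17
17 + b(21) → 38
a(29) + 38 → 67
a is a child of the root — depth 1, so its codeword is a single bit.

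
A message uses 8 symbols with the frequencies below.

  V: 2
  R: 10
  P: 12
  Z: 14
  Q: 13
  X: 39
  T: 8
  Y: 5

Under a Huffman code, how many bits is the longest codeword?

5

Merge the two lowest-weight nodes at each step:
V(2) + Y(5) → 7
7 + T(8) → 15
R(10) + P(12) → 22
Q(13) + Z(14) → 27
15 + 22 → 37
27 + 37 → 64
X(39) + 64 → 103
The first pair merged (V, Y) ends up deepest, at depth 5.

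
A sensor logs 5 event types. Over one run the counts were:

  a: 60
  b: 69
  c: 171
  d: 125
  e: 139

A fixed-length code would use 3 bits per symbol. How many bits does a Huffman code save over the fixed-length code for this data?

Fixed-length: 3 bits × 564 symbols = 1692 bits.
Huffman merges:
a(60) + b(69) → 129
d(125) + 129 → 254
e(139) + c(171) → 310
254 + 310 → 564
Huffman total = 129 + 254 + 310 + 564 = 1257 bits.
Saving = 1692 − 1257 = 435 bits.

435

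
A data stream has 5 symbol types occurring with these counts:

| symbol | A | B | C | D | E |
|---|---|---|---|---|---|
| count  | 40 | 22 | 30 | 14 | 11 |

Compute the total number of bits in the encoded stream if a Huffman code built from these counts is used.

Merge the two smallest weights repeatedly:
merge E(11) and D(14): 25
merge B(22) and 25: 47
merge C(30) and A(40): 70
merge 47 and 70: 117
The encoded length is the sum of every internal node's weight: 25 + 47 + 70 + 117 = 259 bits.

259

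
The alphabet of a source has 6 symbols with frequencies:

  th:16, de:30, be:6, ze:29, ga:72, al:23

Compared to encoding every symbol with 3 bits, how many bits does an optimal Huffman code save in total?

122

Fixed-length: 3 bits × 176 symbols = 528 bits.
Huffman merges:
combine be(6), th(16) → 22
combine 22, al(23) → 45
combine ze(29), de(30) → 59
combine 45, 59 → 104
combine ga(72), 104 → 176
Huffman total = 22 + 45 + 59 + 104 + 176 = 406 bits.
Saving = 528 − 406 = 122 bits.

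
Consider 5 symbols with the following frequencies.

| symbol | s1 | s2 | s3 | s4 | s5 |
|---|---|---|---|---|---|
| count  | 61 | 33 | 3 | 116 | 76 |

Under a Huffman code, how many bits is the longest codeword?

4

Merge the two lowest-weight nodes at each step:
s3(3) + s2(33) → 36
36 + s1(61) → 97
s5(76) + 97 → 173
s4(116) + 173 → 289
The rarest symbols sit at the bottom; the longest codeword is 4 bits.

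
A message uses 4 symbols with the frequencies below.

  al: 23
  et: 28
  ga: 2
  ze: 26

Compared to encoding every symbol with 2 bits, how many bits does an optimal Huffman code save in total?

Fixed-length: 2 bits × 79 symbols = 158 bits.
Huffman merges:
merge ga(2) and al(23): 25
merge 25 and ze(26): 51
merge et(28) and 51: 79
Huffman total = 25 + 51 + 79 = 155 bits.
Saving = 158 − 155 = 3 bits.

3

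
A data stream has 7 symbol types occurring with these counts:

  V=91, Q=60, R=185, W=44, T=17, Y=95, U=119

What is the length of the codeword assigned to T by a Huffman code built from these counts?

4

Huffman merges, smallest pair first:
merge T(17) and W(44): 61
merge Q(60) and 61: 121
merge V(91) and Y(95): 186
merge U(119) and 121: 240
merge R(185) and 186: 371
merge 240 and 371: 611
T's leaf is at depth 4, giving a 4-bit codeword.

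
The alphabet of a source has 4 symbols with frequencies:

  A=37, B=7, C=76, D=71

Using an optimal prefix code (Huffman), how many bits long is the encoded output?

350

Merge the two smallest weights repeatedly:
combine B(7), A(37) → 44
combine 44, D(71) → 115
combine C(76), 115 → 191
The encoded length is the sum of every internal node's weight: 44 + 115 + 191 = 350 bits.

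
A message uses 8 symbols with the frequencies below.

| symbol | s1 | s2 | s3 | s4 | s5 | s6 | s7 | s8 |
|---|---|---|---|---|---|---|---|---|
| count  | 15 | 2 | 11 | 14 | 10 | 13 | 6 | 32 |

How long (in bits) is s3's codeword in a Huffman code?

Huffman merges, smallest pair first:
s2(2) + s7(6) → 8
8 + s5(10) → 18
s3(11) + s6(13) → 24
s4(14) + s1(15) → 29
18 + 24 → 42
29 + s8(32) → 61
42 + 61 → 103
s3 sits 3 levels below the root, so its codeword is 3 bits.

3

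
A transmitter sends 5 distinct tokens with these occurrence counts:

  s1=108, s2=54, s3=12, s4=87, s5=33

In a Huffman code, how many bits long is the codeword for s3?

4

Huffman merges, smallest pair first:
merge s3(12) and s5(33): 45
merge 45 and s2(54): 99
merge s4(87) and 99: 186
merge s1(108) and 186: 294
The subtree containing s3 is merged 4 times, so code length = 4.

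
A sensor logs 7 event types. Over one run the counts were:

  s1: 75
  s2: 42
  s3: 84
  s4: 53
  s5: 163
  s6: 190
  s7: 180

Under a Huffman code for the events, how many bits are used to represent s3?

4

Build the tree from the bottom:
merge s2(42) and s4(53): 95
merge s1(75) and s3(84): 159
merge 95 and 159: 254
merge s5(163) and s7(180): 343
merge s6(190) and 254: 444
merge 343 and 444: 787
The subtree containing s3 is merged 4 times, so code length = 4.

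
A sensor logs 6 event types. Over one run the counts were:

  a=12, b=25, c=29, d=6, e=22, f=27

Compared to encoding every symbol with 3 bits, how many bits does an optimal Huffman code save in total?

63

Fixed-length: 3 bits × 121 symbols = 363 bits.
Huffman merges:
combine d(6), a(12) → 18
combine 18, e(22) → 40
combine b(25), f(27) → 52
combine c(29), 40 → 69
combine 52, 69 → 121
Huffman total = 18 + 40 + 52 + 69 + 121 = 300 bits.
Saving = 363 − 300 = 63 bits.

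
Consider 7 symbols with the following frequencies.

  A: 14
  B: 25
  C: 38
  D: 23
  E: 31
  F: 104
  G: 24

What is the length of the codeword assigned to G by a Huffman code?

4

Build the tree from the bottom:
merge A(14) and D(23): 37
merge G(24) and B(25): 49
merge E(31) and 37: 68
merge C(38) and 49: 87
merge 68 and 87: 155
merge F(104) and 155: 259
G's leaf is at depth 4, giving a 4-bit codeword.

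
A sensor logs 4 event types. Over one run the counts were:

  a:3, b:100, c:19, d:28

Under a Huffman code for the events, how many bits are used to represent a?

Repeatedly merge the two smallest:
merge a(3) and c(19): 22
merge 22 and d(28): 50
merge 50 and b(100): 150
The subtree containing a is merged 3 times, so code length = 3.

3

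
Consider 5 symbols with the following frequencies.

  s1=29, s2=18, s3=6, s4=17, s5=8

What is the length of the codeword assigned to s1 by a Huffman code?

Repeatedly merge the two smallest:
merge s3(6) and s5(8): 14
merge 14 and s4(17): 31
merge s2(18) and s1(29): 47
merge 31 and 47: 78
The subtree containing s1 is merged 2 times, so code length = 2.

2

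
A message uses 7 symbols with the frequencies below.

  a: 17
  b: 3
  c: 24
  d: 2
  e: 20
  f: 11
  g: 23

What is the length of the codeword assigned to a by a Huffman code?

3

Repeatedly merge the two smallest:
combine d(2), b(3) → 5
combine 5, f(11) → 16
combine 16, a(17) → 33
combine e(20), g(23) → 43
combine c(24), 33 → 57
combine 43, 57 → 100
a's leaf is at depth 3, giving a 3-bit codeword.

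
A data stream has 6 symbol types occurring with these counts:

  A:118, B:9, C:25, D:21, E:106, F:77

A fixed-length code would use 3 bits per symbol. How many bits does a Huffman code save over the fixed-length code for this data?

271

Fixed-length: 3 bits × 356 symbols = 1068 bits.
Huffman merges:
B(9) + D(21) → 30
C(25) + 30 → 55
55 + F(77) → 132
E(106) + A(118) → 224
132 + 224 → 356
Huffman total = 30 + 55 + 132 + 224 + 356 = 797 bits.
Saving = 1068 − 797 = 271 bits.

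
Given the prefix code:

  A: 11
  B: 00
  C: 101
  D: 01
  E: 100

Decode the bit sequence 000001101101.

Read left to right; each codeword is recognised as soon as it completes (prefix code):
  00→B | 00→B | 01→D | 101→C | 101→C
Decoded message: BBDCC

BBDCC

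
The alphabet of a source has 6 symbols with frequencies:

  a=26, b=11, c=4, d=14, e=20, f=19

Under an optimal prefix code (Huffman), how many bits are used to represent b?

Build the tree from the bottom:
merge c(4) and b(11): 15
merge d(14) and 15: 29
merge f(19) and e(20): 39
merge a(26) and 29: 55
merge 39 and 55: 94
The subtree containing b is merged 4 times, so code length = 4.

4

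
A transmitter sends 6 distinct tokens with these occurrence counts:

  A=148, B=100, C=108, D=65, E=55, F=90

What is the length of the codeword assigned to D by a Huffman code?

3

Build the tree from the bottom:
combine E(55), D(65) → 120
combine F(90), B(100) → 190
combine C(108), 120 → 228
combine A(148), 190 → 338
combine 228, 338 → 566
D's leaf is at depth 3, giving a 3-bit codeword.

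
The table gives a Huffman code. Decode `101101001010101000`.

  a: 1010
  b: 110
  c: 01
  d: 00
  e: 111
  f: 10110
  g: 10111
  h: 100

Read left to right; each codeword is recognised as soon as it completes (prefix code):
  10110→f | 100→h | 1010→a | 1010→a | 00→d
Decoded message: fhaad

fhaad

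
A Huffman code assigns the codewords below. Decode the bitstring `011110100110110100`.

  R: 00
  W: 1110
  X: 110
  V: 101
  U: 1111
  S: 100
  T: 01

Read left to right; each codeword is recognised as soon as it completes (prefix code):
  01→T | 1110→W | 100→S | 110→X | 110→X | 100→S
Decoded message: TWSXXS

TWSXXS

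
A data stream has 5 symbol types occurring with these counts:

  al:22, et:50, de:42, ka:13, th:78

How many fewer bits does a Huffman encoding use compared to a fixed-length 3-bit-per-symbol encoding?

Fixed-length: 3 bits × 205 symbols = 615 bits.
Huffman merges:
merge ka(13) and al(22): 35
merge 35 and de(42): 77
merge et(50) and 77: 127
merge th(78) and 127: 205
Huffman total = 35 + 77 + 127 + 205 = 444 bits.
Saving = 615 − 444 = 171 bits.

171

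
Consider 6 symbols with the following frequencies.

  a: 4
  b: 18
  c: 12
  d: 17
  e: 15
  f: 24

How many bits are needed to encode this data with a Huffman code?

227

Merge the two smallest weights repeatedly:
combine a(4), c(12) → 16
combine e(15), 16 → 31
combine d(17), b(18) → 35
combine f(24), 31 → 55
combine 35, 55 → 90
Total encoded bits = sum of merged weights = 16 + 31 + 35 + 55 + 90 = 227.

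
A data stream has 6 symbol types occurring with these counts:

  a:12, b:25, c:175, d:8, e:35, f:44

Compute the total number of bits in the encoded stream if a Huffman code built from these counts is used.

567

Build the Huffman tree bottom-up:
d(8) + a(12) → 20
20 + b(25) → 45
e(35) + f(44) → 79
45 + 79 → 124
124 + c(175) → 299
The encoded length is the sum of every internal node's weight: 20 + 45 + 79 + 124 + 299 = 567 bits.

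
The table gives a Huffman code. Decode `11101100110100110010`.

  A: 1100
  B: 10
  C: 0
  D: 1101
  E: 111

Read left to right; each codeword is recognised as soon as it completes (prefix code):
  111→E | 0→C | 1100→A | 1101→D | 0→C | 0→C | 1100→A | 10→B
Decoded message: ECADCCAB

ECADCCAB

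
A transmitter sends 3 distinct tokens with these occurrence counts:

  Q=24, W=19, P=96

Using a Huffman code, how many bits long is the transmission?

Merge the two smallest weights repeatedly:
W(19) + Q(24) → 43
43 + P(96) → 139
Total encoded bits = sum of merged weights = 43 + 139 = 182.

182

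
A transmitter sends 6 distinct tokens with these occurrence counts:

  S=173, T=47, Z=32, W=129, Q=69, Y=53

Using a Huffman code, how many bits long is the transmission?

Build the Huffman tree bottom-up:
Z(32) + T(47) → 79
Y(53) + Q(69) → 122
79 + 122 → 201
W(129) + S(173) → 302
201 + 302 → 503
Each symbol's bit-cost is frequency × depth; summing gives 1207 bits (equivalently 79 + 122 + 201 + 302 + 503).

1207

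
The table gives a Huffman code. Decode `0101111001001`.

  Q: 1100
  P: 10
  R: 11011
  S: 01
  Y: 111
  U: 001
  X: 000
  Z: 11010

Read left to right; each codeword is recognised as soon as it completes (prefix code):
  01→S | 01→S | 111→Y | 001→U | 001→U
Decoded message: SSYUU

SSYUU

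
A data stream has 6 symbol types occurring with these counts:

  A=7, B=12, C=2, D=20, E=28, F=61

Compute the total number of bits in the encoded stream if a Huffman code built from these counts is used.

270

Greedily combine the two least-frequent nodes:
C(2) + A(7) → 9
9 + B(12) → 21
D(20) + 21 → 41
E(28) + 41 → 69
F(61) + 69 → 130
The encoded length is the sum of every internal node's weight: 9 + 21 + 41 + 69 + 130 = 270 bits.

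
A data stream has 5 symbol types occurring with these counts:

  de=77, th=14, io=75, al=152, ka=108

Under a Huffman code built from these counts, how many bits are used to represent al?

2

Huffman merges, smallest pair first:
th(14) + io(75) → 89
de(77) + 89 → 166
ka(108) + al(152) → 260
166 + 260 → 426
The subtree containing al is merged 2 times, so code length = 2.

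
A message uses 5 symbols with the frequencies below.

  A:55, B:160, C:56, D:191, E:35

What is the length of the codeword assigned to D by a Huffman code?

1

Huffman merges, smallest pair first:
combine E(35), A(55) → 90
combine C(56), 90 → 146
combine 146, B(160) → 306
combine D(191), 306 → 497
D is merged only at the final step, so code length = 1.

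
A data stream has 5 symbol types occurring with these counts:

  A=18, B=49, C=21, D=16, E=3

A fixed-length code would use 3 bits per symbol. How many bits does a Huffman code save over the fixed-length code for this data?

Fixed-length: 3 bits × 107 symbols = 321 bits.
Huffman merges:
E(3) + D(16) → 19
A(18) + 19 → 37
C(21) + 37 → 58
B(49) + 58 → 107
Huffman total = 19 + 37 + 58 + 107 = 221 bits.
Saving = 321 − 221 = 100 bits.

100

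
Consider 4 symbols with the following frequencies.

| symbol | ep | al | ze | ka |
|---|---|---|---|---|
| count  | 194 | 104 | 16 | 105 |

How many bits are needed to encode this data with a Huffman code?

764

Greedily combine the two least-frequent nodes:
ze(16) + al(104) → 120
ka(105) + 120 → 225
ep(194) + 225 → 419
Each symbol's bit-cost is frequency × depth; summing gives 764 bits (equivalently 120 + 225 + 419).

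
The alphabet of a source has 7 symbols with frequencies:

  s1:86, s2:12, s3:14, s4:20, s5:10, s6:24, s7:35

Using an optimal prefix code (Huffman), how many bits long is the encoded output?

487

Merge the two smallest weights repeatedly:
combine s5(10), s2(12) → 22
combine s3(14), s4(20) → 34
combine 22, s6(24) → 46
combine 34, s7(35) → 69
combine 46, 69 → 115
combine s1(86), 115 → 201
Total encoded bits = sum of merged weights = 22 + 34 + 46 + 69 + 115 + 201 = 487.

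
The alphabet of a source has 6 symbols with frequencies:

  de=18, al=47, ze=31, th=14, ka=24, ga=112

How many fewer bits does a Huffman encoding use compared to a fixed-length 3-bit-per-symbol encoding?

192

Fixed-length: 3 bits × 246 symbols = 738 bits.
Huffman merges:
combine th(14), de(18) → 32
combine ka(24), ze(31) → 55
combine 32, al(47) → 79
combine 55, 79 → 134
combine ga(112), 134 → 246
Huffman total = 32 + 55 + 79 + 134 + 246 = 546 bits.
Saving = 738 − 546 = 192 bits.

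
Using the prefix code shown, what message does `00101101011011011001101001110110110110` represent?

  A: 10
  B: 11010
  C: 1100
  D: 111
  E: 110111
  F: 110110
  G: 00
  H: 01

Read left to right; each codeword is recognised as soon as it completes (prefix code):
  00→G | 10→A | 11010→B | 110110→F | 1100→C | 11010→B | 01→H | 110110→F | 110110→F
Decoded message: GABFCBHFF

GABFCBHFF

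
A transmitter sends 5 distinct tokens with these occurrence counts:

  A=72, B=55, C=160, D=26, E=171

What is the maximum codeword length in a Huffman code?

Merge the two lowest-weight nodes at each step:
combine D(26), B(55) → 81
combine A(72), 81 → 153
combine 153, C(160) → 313
combine E(171), 313 → 484
The first pair merged (D, B) ends up deepest, at depth 4.

4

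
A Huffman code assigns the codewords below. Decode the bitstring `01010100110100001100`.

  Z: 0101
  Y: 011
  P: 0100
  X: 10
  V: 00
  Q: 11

ZPQPVQV

Read left to right; each codeword is recognised as soon as it completes (prefix code):
  0101→Z | 0100→P | 11→Q | 0100→P | 00→V | 11→Q | 00→V
Decoded message: ZPQPVQV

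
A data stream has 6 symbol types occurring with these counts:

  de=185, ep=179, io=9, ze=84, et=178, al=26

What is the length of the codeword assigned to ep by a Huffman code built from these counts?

2

Build the tree from the bottom:
io(9) + al(26) → 35
35 + ze(84) → 119
119 + et(178) → 297
ep(179) + de(185) → 364
297 + 364 → 661
ep's leaf is at depth 2, giving a 2-bit codeword.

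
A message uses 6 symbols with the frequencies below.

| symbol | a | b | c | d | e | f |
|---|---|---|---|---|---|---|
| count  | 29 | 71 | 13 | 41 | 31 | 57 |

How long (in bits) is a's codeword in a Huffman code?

3

Repeatedly merge the two smallest:
merge c(13) and a(29): 42
merge e(31) and d(41): 72
merge 42 and f(57): 99
merge b(71) and 72: 143
merge 99 and 143: 242
a sits 3 levels below the root, so its codeword is 3 bits.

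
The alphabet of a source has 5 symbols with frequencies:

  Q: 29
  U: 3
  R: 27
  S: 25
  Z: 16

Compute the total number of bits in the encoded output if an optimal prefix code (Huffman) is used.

Merge the two smallest weights repeatedly:
combine U(3), Z(16) → 19
combine 19, S(25) → 44
combine R(27), Q(29) → 56
combine 44, 56 → 100
Each symbol's bit-cost is frequency × depth; summing gives 219 bits (equivalently 19 + 44 + 56 + 100).

219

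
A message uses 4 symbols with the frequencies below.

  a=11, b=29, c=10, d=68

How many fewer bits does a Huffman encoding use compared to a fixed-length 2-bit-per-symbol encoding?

47

Fixed-length: 2 bits × 118 symbols = 236 bits.
Huffman merges:
c(10) + a(11) → 21
21 + b(29) → 50
50 + d(68) → 118
Huffman total = 21 + 50 + 118 = 189 bits.
Saving = 236 − 189 = 47 bits.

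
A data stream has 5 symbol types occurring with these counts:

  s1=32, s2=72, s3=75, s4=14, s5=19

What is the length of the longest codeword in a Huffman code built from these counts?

4

Merge the two lowest-weight nodes at each step:
s4(14) + s5(19) → 33
s1(32) + 33 → 65
65 + s2(72) → 137
s3(75) + 137 → 212
The rarest symbols sit at the bottom; the longest codeword is 4 bits.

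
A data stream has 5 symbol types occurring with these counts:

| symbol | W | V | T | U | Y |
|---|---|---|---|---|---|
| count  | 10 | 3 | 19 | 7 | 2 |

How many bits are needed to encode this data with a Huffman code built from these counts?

Greedily combine the two least-frequent nodes:
merge Y(2) and V(3): 5
merge 5 and U(7): 12
merge W(10) and 12: 22
merge T(19) and 22: 41
Total encoded bits = sum of merged weights = 5 + 12 + 22 + 41 = 80.

80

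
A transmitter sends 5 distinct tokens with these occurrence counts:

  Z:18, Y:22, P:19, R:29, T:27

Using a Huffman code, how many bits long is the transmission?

Merge the two smallest weights repeatedly:
Z(18) + P(19) → 37
Y(22) + T(27) → 49
R(29) + 37 → 66
49 + 66 → 115
Total encoded bits = sum of merged weights = 37 + 49 + 66 + 115 = 267.

267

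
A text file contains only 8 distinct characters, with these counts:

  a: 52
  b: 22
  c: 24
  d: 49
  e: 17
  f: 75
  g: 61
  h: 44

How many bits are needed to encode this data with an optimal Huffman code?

Merge the two smallest weights repeatedly:
combine e(17), b(22) → 39
combine c(24), 39 → 63
combine h(44), d(49) → 93
combine a(52), g(61) → 113
combine 63, f(75) → 138
combine 93, 113 → 206
combine 138, 206 → 344
Total encoded bits = sum of merged weights = 39 + 63 + 93 + 113 + 138 + 206 + 344 = 996.

996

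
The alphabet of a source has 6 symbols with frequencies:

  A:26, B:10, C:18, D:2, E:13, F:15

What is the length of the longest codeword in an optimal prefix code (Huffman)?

4

Merge the two lowest-weight nodes at each step:
merge D(2) and B(10): 12
merge 12 and E(13): 25
merge F(15) and C(18): 33
merge 25 and A(26): 51
merge 33 and 51: 84
The first pair merged (D, B) ends up deepest, at depth 4.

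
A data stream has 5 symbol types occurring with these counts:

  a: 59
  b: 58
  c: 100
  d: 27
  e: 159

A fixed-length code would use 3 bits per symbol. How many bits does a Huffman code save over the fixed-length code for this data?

333

Fixed-length: 3 bits × 403 symbols = 1209 bits.
Huffman merges:
merge d(27) and b(58): 85
merge a(59) and 85: 144
merge c(100) and 144: 244
merge e(159) and 244: 403
Huffman total = 85 + 144 + 244 + 403 = 876 bits.
Saving = 1209 − 876 = 333 bits.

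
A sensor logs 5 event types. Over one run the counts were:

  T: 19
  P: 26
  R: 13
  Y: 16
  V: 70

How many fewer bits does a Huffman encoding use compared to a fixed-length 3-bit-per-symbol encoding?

Fixed-length: 3 bits × 144 symbols = 432 bits.
Huffman merges:
R(13) + Y(16) → 29
T(19) + P(26) → 45
29 + 45 → 74
V(70) + 74 → 144
Huffman total = 29 + 45 + 74 + 144 = 292 bits.
Saving = 432 − 292 = 140 bits.

140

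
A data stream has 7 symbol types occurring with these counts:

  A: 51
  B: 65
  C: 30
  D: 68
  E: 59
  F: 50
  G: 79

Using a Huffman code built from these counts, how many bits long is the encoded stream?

1127

Greedily combine the two least-frequent nodes:
merge C(30) and F(50): 80
merge A(51) and E(59): 110
merge B(65) and D(68): 133
merge G(79) and 80: 159
merge 110 and 133: 243
merge 159 and 243: 402
The encoded length is the sum of every internal node's weight: 80 + 110 + 133 + 159 + 243 + 402 = 1127 bits.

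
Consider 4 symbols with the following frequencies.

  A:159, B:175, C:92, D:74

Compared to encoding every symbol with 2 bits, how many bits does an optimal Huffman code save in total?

9

Fixed-length: 2 bits × 500 symbols = 1000 bits.
Huffman merges:
merge D(74) and C(92): 166
merge A(159) and 166: 325
merge B(175) and 325: 500
Huffman total = 166 + 325 + 500 = 991 bits.
Saving = 1000 − 991 = 9 bits.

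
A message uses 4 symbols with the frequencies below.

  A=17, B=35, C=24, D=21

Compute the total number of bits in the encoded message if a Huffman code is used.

194

Greedily combine the two least-frequent nodes:
A(17) + D(21) → 38
C(24) + B(35) → 59
38 + 59 → 97
Each symbol's bit-cost is frequency × depth; summing gives 194 bits (equivalently 38 + 59 + 97).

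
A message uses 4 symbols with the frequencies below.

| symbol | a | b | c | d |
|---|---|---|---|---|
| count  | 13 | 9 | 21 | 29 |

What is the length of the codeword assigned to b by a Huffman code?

3

Build the tree from the bottom:
merge b(9) and a(13): 22
merge c(21) and 22: 43
merge d(29) and 43: 72
The subtree containing b is merged 3 times, so code length = 3.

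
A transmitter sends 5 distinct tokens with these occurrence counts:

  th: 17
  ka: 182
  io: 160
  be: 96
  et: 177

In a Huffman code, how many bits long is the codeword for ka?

2

Repeatedly merge the two smallest:
th(17) + be(96) → 113
113 + io(160) → 273
et(177) + ka(182) → 359
273 + 359 → 632
ka's leaf is at depth 2, giving a 2-bit codeword.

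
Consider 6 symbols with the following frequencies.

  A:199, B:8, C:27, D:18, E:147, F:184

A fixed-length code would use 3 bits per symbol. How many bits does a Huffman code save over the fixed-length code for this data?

504

Fixed-length: 3 bits × 583 symbols = 1749 bits.
Huffman merges:
combine B(8), D(18) → 26
combine 26, C(27) → 53
combine 53, E(147) → 200
combine F(184), A(199) → 383
combine 200, 383 → 583
Huffman total = 26 + 53 + 200 + 383 + 583 = 1245 bits.
Saving = 1749 − 1245 = 504 bits.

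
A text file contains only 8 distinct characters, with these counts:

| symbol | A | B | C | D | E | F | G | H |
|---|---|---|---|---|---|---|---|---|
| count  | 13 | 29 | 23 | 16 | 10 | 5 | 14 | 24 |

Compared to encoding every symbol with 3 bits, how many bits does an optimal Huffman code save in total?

Fixed-length: 3 bits × 134 symbols = 402 bits.
Huffman merges:
combine F(5), E(10) → 15
combine A(13), G(14) → 27
combine 15, D(16) → 31
combine C(23), H(24) → 47
combine 27, B(29) → 56
combine 31, 47 → 78
combine 56, 78 → 134
Huffman total = 15 + 27 + 31 + 47 + 56 + 78 + 134 = 388 bits.
Saving = 402 − 388 = 14 bits.

14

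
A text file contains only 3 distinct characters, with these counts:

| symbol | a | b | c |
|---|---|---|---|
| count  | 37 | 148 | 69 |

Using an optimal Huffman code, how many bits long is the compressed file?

360

Greedily combine the two least-frequent nodes:
combine a(37), c(69) → 106
combine 106, b(148) → 254
Each symbol's bit-cost is frequency × depth; summing gives 360 bits (equivalently 106 + 254).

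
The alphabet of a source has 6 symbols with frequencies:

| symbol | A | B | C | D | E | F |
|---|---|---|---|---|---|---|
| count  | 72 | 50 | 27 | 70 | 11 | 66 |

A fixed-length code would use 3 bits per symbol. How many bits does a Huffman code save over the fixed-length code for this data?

170

Fixed-length: 3 bits × 296 symbols = 888 bits.
Huffman merges:
E(11) + C(27) → 38
38 + B(50) → 88
F(66) + D(70) → 136
A(72) + 88 → 160
136 + 160 → 296
Huffman total = 38 + 88 + 136 + 160 + 296 = 718 bits.
Saving = 888 − 718 = 170 bits.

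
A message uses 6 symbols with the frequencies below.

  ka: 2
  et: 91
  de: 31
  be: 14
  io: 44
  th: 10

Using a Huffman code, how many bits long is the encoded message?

Build the Huffman tree bottom-up:
ka(2) + th(10) → 12
12 + be(14) → 26
26 + de(31) → 57
io(44) + 57 → 101
et(91) + 101 → 192
Each symbol's bit-cost is frequency × depth; summing gives 388 bits (equivalently 12 + 26 + 57 + 101 + 192).

388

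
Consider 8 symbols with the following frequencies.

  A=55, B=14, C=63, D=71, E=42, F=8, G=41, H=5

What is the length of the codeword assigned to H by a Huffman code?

5

Repeatedly merge the two smallest:
H(5) + F(8) → 13
13 + B(14) → 27
27 + G(41) → 68
E(42) + A(55) → 97
C(63) + 68 → 131
D(71) + 97 → 168
131 + 168 → 299
H's leaf is at depth 5, giving a 5-bit codeword.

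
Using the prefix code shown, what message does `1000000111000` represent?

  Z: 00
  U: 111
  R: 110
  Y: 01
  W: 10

Read left to right; each codeword is recognised as soon as it completes (prefix code):
  10→W | 00→Z | 00→Z | 01→Y | 110→R | 00→Z
Decoded message: WZZYRZ

WZZYRZ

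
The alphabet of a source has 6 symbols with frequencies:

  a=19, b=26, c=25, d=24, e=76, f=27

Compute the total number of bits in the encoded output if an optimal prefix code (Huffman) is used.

Merge the two smallest weights repeatedly:
merge a(19) and d(24): 43
merge c(25) and b(26): 51
merge f(27) and 43: 70
merge 51 and 70: 121
merge e(76) and 121: 197
The encoded length is the sum of every internal node's weight: 43 + 51 + 70 + 121 + 197 = 482 bits.

482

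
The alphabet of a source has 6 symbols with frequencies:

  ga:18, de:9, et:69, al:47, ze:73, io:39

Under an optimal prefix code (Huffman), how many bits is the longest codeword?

Merge the two lowest-weight nodes at each step:
combine de(9), ga(18) → 27
combine 27, io(39) → 66
combine al(47), 66 → 113
combine et(69), ze(73) → 142
combine 113, 142 → 255
The first pair merged (de, ga) ends up deepest, at depth 4.

4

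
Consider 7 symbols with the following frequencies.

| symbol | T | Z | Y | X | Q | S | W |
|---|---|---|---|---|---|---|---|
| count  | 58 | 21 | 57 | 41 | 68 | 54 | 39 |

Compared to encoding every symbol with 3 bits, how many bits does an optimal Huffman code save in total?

Fixed-length: 3 bits × 338 symbols = 1014 bits.
Huffman merges:
combine Z(21), W(39) → 60
combine X(41), S(54) → 95
combine Y(57), T(58) → 115
combine 60, Q(68) → 128
combine 95, 115 → 210
combine 128, 210 → 338
Huffman total = 60 + 95 + 115 + 128 + 210 + 338 = 946 bits.
Saving = 1014 − 946 = 68 bits.

68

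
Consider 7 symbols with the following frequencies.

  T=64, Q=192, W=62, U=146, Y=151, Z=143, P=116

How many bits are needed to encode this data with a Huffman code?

Greedily combine the two least-frequent nodes:
combine W(62), T(64) → 126
combine P(116), 126 → 242
combine Z(143), U(146) → 289
combine Y(151), Q(192) → 343
combine 242, 289 → 531
combine 343, 531 → 874
Total encoded bits = sum of merged weights = 126 + 242 + 289 + 343 + 531 + 874 = 2405.

2405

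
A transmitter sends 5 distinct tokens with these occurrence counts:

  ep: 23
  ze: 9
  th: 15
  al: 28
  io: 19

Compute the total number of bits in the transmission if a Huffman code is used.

212

Greedily combine the two least-frequent nodes:
merge ze(9) and th(15): 24
merge io(19) and ep(23): 42
merge 24 and al(28): 52
merge 42 and 52: 94
Total encoded bits = sum of merged weights = 24 + 42 + 52 + 94 = 212.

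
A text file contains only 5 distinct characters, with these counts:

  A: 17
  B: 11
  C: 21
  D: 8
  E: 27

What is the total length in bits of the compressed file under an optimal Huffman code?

187

Merge the two smallest weights repeatedly:
D(8) + B(11) → 19
A(17) + 19 → 36
C(21) + E(27) → 48
36 + 48 → 84
Each symbol's bit-cost is frequency × depth; summing gives 187 bits (equivalently 19 + 36 + 48 + 84).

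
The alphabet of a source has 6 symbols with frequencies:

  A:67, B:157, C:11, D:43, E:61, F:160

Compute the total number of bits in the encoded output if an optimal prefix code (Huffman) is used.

1167

Merge the two smallest weights repeatedly:
C(11) + D(43) → 54
54 + E(61) → 115
A(67) + 115 → 182
B(157) + F(160) → 317
182 + 317 → 499
The encoded length is the sum of every internal node's weight: 54 + 115 + 182 + 317 + 499 = 1167 bits.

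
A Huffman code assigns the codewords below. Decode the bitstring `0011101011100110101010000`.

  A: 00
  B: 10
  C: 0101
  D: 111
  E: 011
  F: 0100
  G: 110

Read left to right; each codeword is recognised as soon as it completes (prefix code):
  00→A | 111→D | 0101→C | 110→G | 011→E | 0101→C | 0100→F | 00→A
Decoded message: ADCGECFA

ADCGECFA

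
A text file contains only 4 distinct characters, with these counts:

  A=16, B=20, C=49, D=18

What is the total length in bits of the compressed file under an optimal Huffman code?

191

Merge the two smallest weights repeatedly:
combine A(16), D(18) → 34
combine B(20), 34 → 54
combine C(49), 54 → 103
Each symbol's bit-cost is frequency × depth; summing gives 191 bits (equivalently 34 + 54 + 103).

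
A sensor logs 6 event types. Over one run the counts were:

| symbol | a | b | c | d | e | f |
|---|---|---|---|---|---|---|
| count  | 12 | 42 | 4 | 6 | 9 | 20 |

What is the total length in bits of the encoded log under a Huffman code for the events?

204

Build the Huffman tree bottom-up:
c(4) + d(6) → 10
e(9) + 10 → 19
a(12) + 19 → 31
f(20) + 31 → 51
b(42) + 51 → 93
Total encoded bits = sum of merged weights = 10 + 19 + 31 + 51 + 93 = 204.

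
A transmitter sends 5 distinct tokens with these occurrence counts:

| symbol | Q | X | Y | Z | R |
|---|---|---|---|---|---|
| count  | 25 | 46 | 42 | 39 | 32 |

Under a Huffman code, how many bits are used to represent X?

2

Repeatedly merge the two smallest:
merge Q(25) and R(32): 57
merge Z(39) and Y(42): 81
merge X(46) and 57: 103
merge 81 and 103: 184
X's leaf is at depth 2, giving a 2-bit codeword.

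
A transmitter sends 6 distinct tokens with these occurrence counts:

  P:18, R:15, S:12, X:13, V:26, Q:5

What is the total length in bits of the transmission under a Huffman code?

223

Greedily combine the two least-frequent nodes:
merge Q(5) and S(12): 17
merge X(13) and R(15): 28
merge 17 and P(18): 35
merge V(26) and 28: 54
merge 35 and 54: 89
Total encoded bits = sum of merged weights = 17 + 28 + 35 + 54 + 89 = 223.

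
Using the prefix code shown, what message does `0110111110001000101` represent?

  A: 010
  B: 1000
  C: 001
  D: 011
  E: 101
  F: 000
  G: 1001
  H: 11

Read left to right; each codeword is recognised as soon as it completes (prefix code):
  011→D | 011→D | 11→H | 1000→B | 1000→B | 101→E
Decoded message: DDHBBE

DDHBBE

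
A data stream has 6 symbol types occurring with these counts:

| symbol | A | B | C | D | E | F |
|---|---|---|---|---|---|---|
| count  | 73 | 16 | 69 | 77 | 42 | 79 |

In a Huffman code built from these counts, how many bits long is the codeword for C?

Build the tree from the bottom:
merge B(16) and E(42): 58
merge 58 and C(69): 127
merge A(73) and D(77): 150
merge F(79) and 127: 206
merge 150 and 206: 356
The subtree containing C is merged 3 times, so code length = 3.

3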